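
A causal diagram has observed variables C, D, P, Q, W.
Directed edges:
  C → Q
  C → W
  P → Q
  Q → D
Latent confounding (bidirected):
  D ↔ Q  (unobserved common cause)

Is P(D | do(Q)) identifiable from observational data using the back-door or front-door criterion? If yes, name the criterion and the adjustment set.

desc(Q)\{Q}={D}; candidates ⊆ {C,P,W}.
Q↔D: latent back-door arc(s) into Q.
size 0: {}; under {} Q still reaches {C,D,P,W} ∋ D.
size 1: {C}, {P}, {W}; under {C} Q still reaches {D,P} ∋ D.
size 2: {C,P}, {C,W}, {P,W}; under {C,P} Q still reaches {D} ∋ D.
Q↔D cannot be blocked by any observed set — no back-door set.
No mediator lies on a directed Q→…→D path.
Neither criterion identifies P(D|do(Q)) in this graph.

P(D|do(Q)): not identifiable (no BD/FD set).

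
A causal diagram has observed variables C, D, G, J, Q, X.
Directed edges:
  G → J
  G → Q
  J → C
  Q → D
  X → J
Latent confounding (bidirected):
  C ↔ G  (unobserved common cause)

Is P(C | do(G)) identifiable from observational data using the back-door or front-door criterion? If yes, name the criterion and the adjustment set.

P(C|do(G)): frontdoor, adjust for {J}.

desc(G)\{G}={C,D,J,Q}; candidates ⊆ {X}.
G↔C: latent back-door arc(s) into G.
size 0: {}; under {} G still reaches {C} ∋ C.
size 1: {X}; under {X} G still reaches {C} ∋ C.
G↔C cannot be blocked by any observed set — no back-door set.
{J}: (i) intercepts every directed G→C path; (ii) no back-door G→{J}; (iii) {G} blocks every back-door {J}→C. Front-door holds.
P(C|do(G)) = Σ_{J} P(J|G) Σ_{G'} P(C|J,G')P(G').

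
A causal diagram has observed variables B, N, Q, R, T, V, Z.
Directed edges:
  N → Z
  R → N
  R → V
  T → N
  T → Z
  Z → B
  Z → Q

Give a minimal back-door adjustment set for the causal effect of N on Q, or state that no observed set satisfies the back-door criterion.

N→Q: minimal back-door set {T}.

desc(N)\{N}={B,Q,Z}; candidates ⊆ {R,T,V}.
size 0: {}; under {} N still reaches {B,Q,R,T,V,Z} ∋ Q.
{T}: N⊥Q given {T} in G with N→· removed — back-door holds.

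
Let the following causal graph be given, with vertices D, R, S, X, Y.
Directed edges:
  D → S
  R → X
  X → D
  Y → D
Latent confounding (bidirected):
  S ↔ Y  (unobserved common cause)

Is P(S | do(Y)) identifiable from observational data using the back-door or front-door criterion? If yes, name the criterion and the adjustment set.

desc(Y)\{Y}={D,S}; candidates ⊆ {R,X}.
Y↔S: latent back-door arc(s) into Y.
size 0: {}; under {} Y still reaches {S} ∋ S.
size 1: {R}, {X}; under {R} Y still reaches {S} ∋ S.
size 2: {R,X}; under {R,X} Y still reaches {S} ∋ S.
Y↔S cannot be blocked by any observed set — no back-door set.
{D}: (i) intercepts every directed Y→S path; (ii) no back-door Y→{D}; (iii) {Y} blocks every back-door {D}→S. Front-door holds.
P(S|do(Y)) = Σ_{D} P(D|Y) Σ_{Y'} P(S|D,Y')P(Y').

P(S|do(Y)): frontdoor, adjust for {D}.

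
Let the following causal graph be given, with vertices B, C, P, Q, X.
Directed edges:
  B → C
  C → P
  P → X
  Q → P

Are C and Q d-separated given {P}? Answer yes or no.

No — C and Q are d-connected given {P}.

Bayes-Ball from C | {P} reaches {B,Q}.
Q ∈ reach(C|{P}) ⇒ C ⊥̸ Q | {P}.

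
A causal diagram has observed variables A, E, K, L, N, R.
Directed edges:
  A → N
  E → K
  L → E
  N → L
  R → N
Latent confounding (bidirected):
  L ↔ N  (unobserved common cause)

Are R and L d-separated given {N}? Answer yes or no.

Bayes-Ball from R | {N} reaches {A,E,K,L}.
L ∈ reach(R|{N}) ⇒ R ⊥̸ L | {N}.

No — R and L are d-connected given {N}.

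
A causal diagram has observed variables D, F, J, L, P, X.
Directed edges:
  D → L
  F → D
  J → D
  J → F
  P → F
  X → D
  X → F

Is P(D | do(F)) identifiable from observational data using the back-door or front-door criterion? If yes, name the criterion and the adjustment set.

P(D|do(F)): backdoor, adjust for {J, X}.

desc(F)\{F}={D,L}; candidates ⊆ {J,P,X}.
size 0: {}; under {} F still reaches {D,J,L,P,X} ∋ D.
size 1: {J}, {P}, {X}; under {J} F still reaches {D,L,P,X} ∋ D.
{J,X}: F⊥D given {J,X} in G with F→· removed — back-door holds.
P(D|do(F)) = Σ_{J,X} P(D|F,J,X)·P(J,X).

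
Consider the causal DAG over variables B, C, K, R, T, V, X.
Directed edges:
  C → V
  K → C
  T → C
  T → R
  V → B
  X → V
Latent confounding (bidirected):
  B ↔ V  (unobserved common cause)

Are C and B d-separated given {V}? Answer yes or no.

No — C and B are d-connected given {V}.

Bayes-Ball from C | {V} reaches {B,K,R,T,X}.
B ∈ reach(C|{V}) ⇒ C ⊥̸ B | {V}.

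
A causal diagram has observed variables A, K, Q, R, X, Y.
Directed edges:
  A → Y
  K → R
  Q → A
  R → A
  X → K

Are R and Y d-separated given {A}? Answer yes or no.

Bayes-Ball from R | {A} reaches {K,Q,X}.
Y ∉ reach(R|{A}) ⇒ R ⊥ Y | {A}.

Yes — R ⊥ Y | {A}.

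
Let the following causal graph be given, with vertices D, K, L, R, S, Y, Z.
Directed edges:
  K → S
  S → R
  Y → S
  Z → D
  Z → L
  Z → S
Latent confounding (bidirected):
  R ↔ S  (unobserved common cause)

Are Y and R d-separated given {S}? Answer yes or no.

No — Y and R are d-connected given {S}.

Bayes-Ball from Y | {S} reaches {D,K,L,R,Z}.
R ∈ reach(Y|{S}) ⇒ Y ⊥̸ R | {S}.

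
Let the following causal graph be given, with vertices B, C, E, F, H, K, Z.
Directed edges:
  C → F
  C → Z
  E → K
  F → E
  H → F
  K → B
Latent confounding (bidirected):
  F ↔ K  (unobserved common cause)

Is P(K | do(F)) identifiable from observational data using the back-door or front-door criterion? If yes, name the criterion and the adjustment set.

P(K|do(F)): frontdoor, adjust for {E}.

desc(F)\{F}={B,E,K}; candidates ⊆ {C,H,Z}.
F↔K: latent back-door arc(s) into F.
size 0: {}; under {} F still reaches {B,C,H,K,Z} ∋ K.
size 1: {C}, {H}, {Z}; under {C} F still reaches {B,H,K} ∋ K.
size 2: {C,H}, {C,Z}, {H,Z}; under {C,H} F still reaches {B,K} ∋ K.
F↔K cannot be blocked by any observed set — no back-door set.
{E}: (i) intercepts every directed F→K path; (ii) no back-door F→{E}; (iii) {F} blocks every back-door {E}→K. Front-door holds.
P(K|do(F)) = Σ_{E} P(E|F) Σ_{F'} P(K|E,F')P(F').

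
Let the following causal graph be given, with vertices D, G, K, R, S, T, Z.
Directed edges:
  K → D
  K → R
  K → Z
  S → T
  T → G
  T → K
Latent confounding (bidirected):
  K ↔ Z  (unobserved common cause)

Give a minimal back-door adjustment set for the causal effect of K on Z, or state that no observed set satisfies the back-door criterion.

desc(K)\{K}={D,R,Z}; candidates ⊆ {G,S,T}.
K↔Z: latent back-door arc(s) into K.
size 0: {}; under {} K still reaches {G,S,T,Z} ∋ Z.
size 1: {G}, {S}, {T}; under {G} K still reaches {S,T,Z} ∋ Z.
size 2: {G,S}, {G,T}, {S,T}; under {G,S} K still reaches {T,Z} ∋ Z.
K↔Z cannot be blocked by any observed set — no back-door set.

K→Z: no observed back-door set.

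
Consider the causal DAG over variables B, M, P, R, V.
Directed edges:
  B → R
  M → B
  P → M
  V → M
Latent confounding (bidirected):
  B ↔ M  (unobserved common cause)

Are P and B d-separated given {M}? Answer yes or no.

Bayes-Ball from P | {M} reaches {B,R,V}.
B ∈ reach(P|{M}) ⇒ P ⊥̸ B | {M}.

No — P and B are d-connected given {M}.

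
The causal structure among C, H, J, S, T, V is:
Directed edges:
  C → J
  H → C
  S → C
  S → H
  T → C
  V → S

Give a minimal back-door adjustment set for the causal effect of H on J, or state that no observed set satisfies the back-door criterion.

desc(H)\{H}={C,J}; candidates ⊆ {S,T,V}.
size 0: {}; under {} H still reaches {C,J,S,V} ∋ J.
{S}: H⊥J given {S} in G with H→· removed — back-door holds.

H→J: minimal back-door set {S}.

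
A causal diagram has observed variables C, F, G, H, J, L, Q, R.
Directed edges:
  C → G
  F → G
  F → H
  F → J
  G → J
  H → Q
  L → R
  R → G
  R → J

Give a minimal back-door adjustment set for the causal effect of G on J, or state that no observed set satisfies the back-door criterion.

G→J: minimal back-door set {F, R}.

desc(G)\{G}={J}; candidates ⊆ {C,F,H,L,Q,R}.
size 0: {}; under {} G still reaches {C,F,H,J,L,Q,R} ∋ J.
size 1: {C}, {F}, {H} …(+3); under {C} G still reaches {F,H,J,L,Q,R} ∋ J.
{F,R}: G⊥J given {F,R} in G with G→· removed — back-door holds.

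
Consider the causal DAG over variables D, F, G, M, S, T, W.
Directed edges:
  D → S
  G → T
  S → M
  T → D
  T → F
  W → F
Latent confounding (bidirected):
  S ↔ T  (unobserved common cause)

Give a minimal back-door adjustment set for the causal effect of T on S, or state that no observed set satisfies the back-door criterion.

T→S: no observed back-door set.

desc(T)\{T}={D,F,M,S}; candidates ⊆ {G,W}.
T↔S: latent back-door arc(s) into T.
size 0: {}; under {} T still reaches {G,M,S} ∋ S.
size 1: {G}, {W}; under {G} T still reaches {M,S} ∋ S.
size 2: {G,W}; under {G,W} T still reaches {M,S} ∋ S.
T↔S cannot be blocked by any observed set — no back-door set.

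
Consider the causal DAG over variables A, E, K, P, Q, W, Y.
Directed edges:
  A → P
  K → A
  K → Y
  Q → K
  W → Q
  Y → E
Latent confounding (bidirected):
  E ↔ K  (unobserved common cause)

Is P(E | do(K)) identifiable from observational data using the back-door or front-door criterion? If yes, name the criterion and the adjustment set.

desc(K)\{K}={A,E,P,Y}; candidates ⊆ {Q,W}.
K↔E: latent back-door arc(s) into K.
size 0: {}; under {} K still reaches {E,Q,W} ∋ E.
size 1: {Q}, {W}; under {Q} K still reaches {E} ∋ E.
size 2: {Q,W}; under {Q,W} K still reaches {E} ∋ E.
K↔E cannot be blocked by any observed set — no back-door set.
{Y}: (i) intercepts every directed K→E path; (ii) no back-door K→{Y}; (iii) {K} blocks every back-door {Y}→E. Front-door holds.
P(E|do(K)) = Σ_{Y} P(Y|K) Σ_{K'} P(E|Y,K')P(K').

P(E|do(K)): frontdoor, adjust for {Y}.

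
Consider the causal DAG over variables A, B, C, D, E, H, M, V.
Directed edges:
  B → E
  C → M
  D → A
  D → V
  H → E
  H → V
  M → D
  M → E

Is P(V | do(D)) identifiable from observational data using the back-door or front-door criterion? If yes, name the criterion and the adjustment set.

desc(D)\{D}={A,V}; candidates ⊆ {B,C,E,H,M}.
∅: D⊥V given ∅ in G with D→· removed — back-door holds.
P(V|do(D)) = P(V|D) — no adjustment needed.

P(V|do(D)): backdoor, adjust for ∅.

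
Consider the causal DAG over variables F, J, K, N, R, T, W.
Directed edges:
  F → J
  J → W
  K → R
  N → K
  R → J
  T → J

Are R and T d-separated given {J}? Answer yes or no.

Bayes-Ball from R | {J} reaches {F,K,N,T}.
T ∈ reach(R|{J}) ⇒ R ⊥̸ T | {J}.

No — R and T are d-connected given {J}.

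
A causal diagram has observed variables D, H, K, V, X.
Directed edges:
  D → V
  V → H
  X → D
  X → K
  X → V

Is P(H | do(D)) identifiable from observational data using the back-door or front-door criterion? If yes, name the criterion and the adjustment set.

P(H|do(D)): backdoor, adjust for {X}.

desc(D)\{D}={H,V}; candidates ⊆ {K,X}.
size 0: {}; under {} D still reaches {H,K,V,X} ∋ H.
{X}: D⊥H given {X} in G with D→· removed — back-door holds.
P(H|do(D)) = Σ_{X} P(H|D,X)·P(X).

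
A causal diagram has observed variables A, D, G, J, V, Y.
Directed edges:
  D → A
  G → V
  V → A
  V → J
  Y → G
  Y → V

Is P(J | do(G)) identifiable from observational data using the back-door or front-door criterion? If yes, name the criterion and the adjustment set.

P(J|do(G)): backdoor, adjust for {Y}.

desc(G)\{G}={A,J,V}; candidates ⊆ {D,Y}.
size 0: {}; under {} G still reaches {A,J,V,Y} ∋ J.
{Y}: G⊥J given {Y} in G with G→· removed — back-door holds.
P(J|do(G)) = Σ_{Y} P(J|G,Y)·P(Y).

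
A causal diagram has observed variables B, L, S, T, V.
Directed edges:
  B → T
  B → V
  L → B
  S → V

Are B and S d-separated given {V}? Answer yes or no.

No — B and S are d-connected given {V}.

Bayes-Ball from B | {V} reaches {L,S,T}.
S ∈ reach(B|{V}) ⇒ B ⊥̸ S | {V}.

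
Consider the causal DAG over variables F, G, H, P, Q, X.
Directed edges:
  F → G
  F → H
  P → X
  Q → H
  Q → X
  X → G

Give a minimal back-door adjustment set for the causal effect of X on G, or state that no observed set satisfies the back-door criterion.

desc(X)\{X}={G}; candidates ⊆ {F,H,P,Q}.
∅: X⊥G given ∅ in G with X→· removed — back-door holds.

X→G: minimal back-door set ∅.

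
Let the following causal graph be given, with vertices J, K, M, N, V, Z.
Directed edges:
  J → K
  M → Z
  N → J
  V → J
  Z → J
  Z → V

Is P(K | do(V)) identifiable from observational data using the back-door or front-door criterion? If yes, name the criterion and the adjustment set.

desc(V)\{V}={J,K}; candidates ⊆ {M,N,Z}.
size 0: {}; under {} V still reaches {J,K,M,Z} ∋ K.
{Z}: V⊥K given {Z} in G with V→· removed — back-door holds.
P(K|do(V)) = Σ_{Z} P(K|V,Z)·P(Z).

P(K|do(V)): backdoor, adjust for {Z}.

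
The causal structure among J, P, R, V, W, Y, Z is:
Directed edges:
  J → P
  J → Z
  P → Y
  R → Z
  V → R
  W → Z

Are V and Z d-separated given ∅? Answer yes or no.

No — V and Z are d-connected given ∅.

Bayes-Ball from V | ∅ reaches {R,Z}.
Z ∈ reach(V|∅) ⇒ V ⊥̸ Z | ∅.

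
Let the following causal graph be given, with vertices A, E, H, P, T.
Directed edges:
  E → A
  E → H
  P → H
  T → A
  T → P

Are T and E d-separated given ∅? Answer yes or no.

Bayes-Ball from T | ∅ reaches {A,H,P}.
E ∉ reach(T|∅) ⇒ T ⊥ E | ∅.

Yes — T ⊥ E | ∅.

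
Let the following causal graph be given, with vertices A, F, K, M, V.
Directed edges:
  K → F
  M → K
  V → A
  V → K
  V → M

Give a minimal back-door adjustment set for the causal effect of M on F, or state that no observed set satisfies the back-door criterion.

desc(M)\{M}={F,K}; candidates ⊆ {A,V}.
size 0: {}; under {} M still reaches {A,F,K,V} ∋ F.
{V}: M⊥F given {V} in G with M→· removed — back-door holds.

M→F: minimal back-door set {V}.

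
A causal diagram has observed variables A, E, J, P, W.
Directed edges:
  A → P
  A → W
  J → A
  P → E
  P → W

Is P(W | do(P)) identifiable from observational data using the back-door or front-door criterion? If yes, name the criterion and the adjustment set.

P(W|do(P)): backdoor, adjust for {A}.

desc(P)\{P}={E,W}; candidates ⊆ {A,J}.
size 0: {}; under {} P still reaches {A,J,W} ∋ W.
{A}: P⊥W given {A} in G with P→· removed — back-door holds.
P(W|do(P)) = Σ_{A} P(W|P,A)·P(A).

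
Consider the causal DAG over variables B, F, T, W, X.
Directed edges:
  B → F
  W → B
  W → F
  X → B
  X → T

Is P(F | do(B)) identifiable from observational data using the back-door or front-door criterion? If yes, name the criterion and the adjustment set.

desc(B)\{B}={F}; candidates ⊆ {T,W,X}.
size 0: {}; under {} B still reaches {F,T,W,X} ∋ F.
{W}: B⊥F given {W} in G with B→· removed — back-door holds.
P(F|do(B)) = Σ_{W} P(F|B,W)·P(W).

P(F|do(B)): backdoor, adjust for {W}.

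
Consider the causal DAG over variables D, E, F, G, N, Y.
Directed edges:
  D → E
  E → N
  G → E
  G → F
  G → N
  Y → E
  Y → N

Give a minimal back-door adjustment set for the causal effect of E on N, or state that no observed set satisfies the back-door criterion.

E→N: minimal back-door set {G, Y}.

desc(E)\{E}={N}; candidates ⊆ {D,F,G,Y}.
size 0: {}; under {} E still reaches {D,F,G,N,Y} ∋ N.
size 1: {D}, {F}, {G} …(+1); under {D} E still reaches {F,G,N,Y} ∋ N.
{G,Y}: E⊥N given {G,Y} in G with E→· removed — back-door holds.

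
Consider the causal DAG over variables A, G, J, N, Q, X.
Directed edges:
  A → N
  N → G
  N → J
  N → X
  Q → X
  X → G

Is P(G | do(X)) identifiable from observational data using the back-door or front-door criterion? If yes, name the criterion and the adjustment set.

P(G|do(X)): backdoor, adjust for {N}.

desc(X)\{X}={G}; candidates ⊆ {A,J,N,Q}.
size 0: {}; under {} X still reaches {A,G,J,N,Q} ∋ G.
{N}: X⊥G given {N} in G with X→· removed — back-door holds.
P(G|do(X)) = Σ_{N} P(G|X,N)·P(N).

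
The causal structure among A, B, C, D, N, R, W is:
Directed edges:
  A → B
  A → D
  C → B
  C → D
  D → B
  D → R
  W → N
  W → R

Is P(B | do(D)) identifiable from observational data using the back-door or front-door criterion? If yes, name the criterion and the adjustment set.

P(B|do(D)): backdoor, adjust for {A, C}.

desc(D)\{D}={B,R}; candidates ⊆ {A,C,N,W}.
size 0: {}; under {} D still reaches {A,B,C} ∋ B.
size 1: {A}, {C}, {N} …(+1); under {A} D still reaches {B,C} ∋ B.
{A,C}: D⊥B given {A,C} in G with D→· removed — back-door holds.
P(B|do(D)) = Σ_{A,C} P(B|D,A,C)·P(A,C).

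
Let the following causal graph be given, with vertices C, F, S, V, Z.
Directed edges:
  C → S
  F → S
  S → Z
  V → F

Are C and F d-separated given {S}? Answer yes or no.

Bayes-Ball from C | {S} reaches {F,V}.
F ∈ reach(C|{S}) ⇒ C ⊥̸ F | {S}.

No — C and F are d-connected given {S}.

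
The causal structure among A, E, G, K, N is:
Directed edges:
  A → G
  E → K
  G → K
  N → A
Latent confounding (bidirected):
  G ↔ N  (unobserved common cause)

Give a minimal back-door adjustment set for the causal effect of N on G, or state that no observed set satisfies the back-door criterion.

desc(N)\{N}={A,G,K}; candidates ⊆ {E}.
N↔G: latent back-door arc(s) into N.
size 0: {}; under {} N still reaches {G,K} ∋ G.
size 1: {E}; under {E} N still reaches {G,K} ∋ G.
N↔G cannot be blocked by any observed set — no back-door set.

N→G: no observed back-door set.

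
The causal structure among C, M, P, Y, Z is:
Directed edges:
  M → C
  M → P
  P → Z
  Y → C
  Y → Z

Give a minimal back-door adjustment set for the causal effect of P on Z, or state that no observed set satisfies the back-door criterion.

desc(P)\{P}={Z}; candidates ⊆ {C,M,Y}.
∅: P⊥Z given ∅ in G with P→· removed — back-door holds.

P→Z: minimal back-door set ∅.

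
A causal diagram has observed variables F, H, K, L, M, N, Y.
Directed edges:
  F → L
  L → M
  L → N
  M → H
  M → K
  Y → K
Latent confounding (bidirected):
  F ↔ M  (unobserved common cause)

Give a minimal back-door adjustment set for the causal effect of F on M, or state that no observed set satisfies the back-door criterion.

desc(F)\{F}={H,K,L,M,N}; candidates ⊆ {Y}.
F↔M: latent back-door arc(s) into F.
size 0: {}; under {} F still reaches {H,K,M} ∋ M.
size 1: {Y}; under {Y} F still reaches {H,K,M} ∋ M.
F↔M cannot be blocked by any observed set — no back-door set.

F→M: no observed back-door set.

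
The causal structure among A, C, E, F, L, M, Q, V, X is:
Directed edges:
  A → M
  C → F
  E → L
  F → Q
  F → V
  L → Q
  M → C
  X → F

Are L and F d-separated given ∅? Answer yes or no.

Bayes-Ball from L | ∅ reaches {E,Q}.
F ∉ reach(L|∅) ⇒ L ⊥ F | ∅.

Yes — L ⊥ F | ∅.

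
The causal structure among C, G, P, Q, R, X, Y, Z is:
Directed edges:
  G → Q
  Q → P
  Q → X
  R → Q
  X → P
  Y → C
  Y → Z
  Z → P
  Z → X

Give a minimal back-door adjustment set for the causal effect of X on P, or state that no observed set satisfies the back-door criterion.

X→P: minimal back-door set {Q, Z}.

desc(X)\{X}={P}; candidates ⊆ {C,G,Q,R,Y,Z}.
size 0: {}; under {} X still reaches {C,G,P,Q,R,Y,Z} ∋ P.
size 1: {C}, {G}, {Q} …(+3); under {C} X still reaches {G,P,Q,R,Y,Z} ∋ P.
{Q,Z}: X⊥P given {Q,Z} in G with X→· removed — back-door holds.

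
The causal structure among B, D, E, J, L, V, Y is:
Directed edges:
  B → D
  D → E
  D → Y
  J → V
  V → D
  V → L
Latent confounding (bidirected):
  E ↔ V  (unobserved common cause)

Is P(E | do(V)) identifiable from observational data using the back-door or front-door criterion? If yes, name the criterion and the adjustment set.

desc(V)\{V}={D,E,L,Y}; candidates ⊆ {B,J}.
V↔E: latent back-door arc(s) into V.
size 0: {}; under {} V still reaches {E,J} ∋ E.
size 1: {B}, {J}; under {B} V still reaches {E,J} ∋ E.
size 2: {B,J}; under {B,J} V still reaches {E} ∋ E.
V↔E cannot be blocked by any observed set — no back-door set.
{D}: (i) intercepts every directed V→E path; (ii) no back-door V→{D}; (iii) {V} blocks every back-door {D}→E. Front-door holds.
P(E|do(V)) = Σ_{D} P(D|V) Σ_{V'} P(E|D,V')P(V').

P(E|do(V)): frontdoor, adjust for {D}.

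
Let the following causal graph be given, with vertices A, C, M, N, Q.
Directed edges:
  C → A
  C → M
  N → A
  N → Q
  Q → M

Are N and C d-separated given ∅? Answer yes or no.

Yes — N ⊥ C | ∅.

Bayes-Ball from N | ∅ reaches {A,M,Q}.
C ∉ reach(N|∅) ⇒ N ⊥ C | ∅.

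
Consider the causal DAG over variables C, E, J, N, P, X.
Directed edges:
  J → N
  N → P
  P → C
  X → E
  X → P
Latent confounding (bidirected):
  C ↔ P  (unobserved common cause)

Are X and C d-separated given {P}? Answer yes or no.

No — X and C are d-connected given {P}.

Bayes-Ball from X | {P} reaches {C,E,J,N}.
C ∈ reach(X|{P}) ⇒ X ⊥̸ C | {P}.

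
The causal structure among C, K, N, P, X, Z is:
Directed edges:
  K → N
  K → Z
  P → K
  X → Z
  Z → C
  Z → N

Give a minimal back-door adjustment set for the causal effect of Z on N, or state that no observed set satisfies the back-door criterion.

Z→N: minimal back-door set {K}.

desc(Z)\{Z}={C,N}; candidates ⊆ {K,P,X}.
size 0: {}; under {} Z still reaches {K,N,P,X} ∋ N.
{K}: Z⊥N given {K} in G with Z→· removed — back-door holds.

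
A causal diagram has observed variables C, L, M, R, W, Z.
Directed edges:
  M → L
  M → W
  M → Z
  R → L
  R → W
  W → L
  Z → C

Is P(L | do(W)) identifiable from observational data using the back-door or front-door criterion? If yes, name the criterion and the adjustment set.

desc(W)\{W}={L}; candidates ⊆ {C,M,R,Z}.
size 0: {}; under {} W still reaches {C,L,M,R,Z} ∋ L.
size 1: {C}, {M}, {R} …(+1); under {C} W still reaches {L,M,R,Z} ∋ L.
{M,R}: W⊥L given {M,R} in G with W→· removed — back-door holds.
P(L|do(W)) = Σ_{M,R} P(L|W,M,R)·P(M,R).

P(L|do(W)): backdoor, adjust for {M, R}.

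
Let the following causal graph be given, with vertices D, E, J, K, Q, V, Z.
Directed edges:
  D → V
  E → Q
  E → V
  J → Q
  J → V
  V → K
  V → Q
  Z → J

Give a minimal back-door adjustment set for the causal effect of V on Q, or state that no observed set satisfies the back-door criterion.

V→Q: minimal back-door set {E, J}.

desc(V)\{V}={K,Q}; candidates ⊆ {D,E,J,Z}.
size 0: {}; under {} V still reaches {D,E,J,Q,Z} ∋ Q.
size 1: {D}, {E}, {J} …(+1); under {D} V still reaches {E,J,Q,Z} ∋ Q.
{E,J}: V⊥Q given {E,J} in G with V→· removed — back-door holds.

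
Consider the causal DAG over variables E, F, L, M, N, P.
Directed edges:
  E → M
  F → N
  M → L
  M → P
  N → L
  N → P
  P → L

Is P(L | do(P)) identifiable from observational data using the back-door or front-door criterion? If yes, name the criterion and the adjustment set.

desc(P)\{P}={L}; candidates ⊆ {E,F,M,N}.
size 0: {}; under {} P still reaches {E,F,L,M,N} ∋ L.
size 1: {E}, {F}, {M} …(+1); under {E} P still reaches {F,L,M,N} ∋ L.
{M,N}: P⊥L given {M,N} in G with P→· removed — back-door holds.
P(L|do(P)) = Σ_{M,N} P(L|P,M,N)·P(M,N).

P(L|do(P)): backdoor, adjust for {M, N}.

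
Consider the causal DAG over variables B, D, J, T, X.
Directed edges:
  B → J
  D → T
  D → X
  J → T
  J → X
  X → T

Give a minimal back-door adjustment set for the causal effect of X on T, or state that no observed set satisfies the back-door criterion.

desc(X)\{X}={T}; candidates ⊆ {B,D,J}.
size 0: {}; under {} X still reaches {B,D,J,T} ∋ T.
size 1: {B}, {D}, {J}; under {B} X still reaches {D,J,T} ∋ T.
{D,J}: X⊥T given {D,J} in G with X→· removed — back-door holds.

X→T: minimal back-door set {D, J}.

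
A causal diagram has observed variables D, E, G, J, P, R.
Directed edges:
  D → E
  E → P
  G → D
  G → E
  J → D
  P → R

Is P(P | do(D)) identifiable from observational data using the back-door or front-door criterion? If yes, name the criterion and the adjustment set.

P(P|do(D)): backdoor, adjust for {G}.

desc(D)\{D}={E,P,R}; candidates ⊆ {G,J}.
size 0: {}; under {} D still reaches {E,G,J,P,R} ∋ P.
{G}: D⊥P given {G} in G with D→· removed — back-door holds.
P(P|do(D)) = Σ_{G} P(P|D,G)·P(G).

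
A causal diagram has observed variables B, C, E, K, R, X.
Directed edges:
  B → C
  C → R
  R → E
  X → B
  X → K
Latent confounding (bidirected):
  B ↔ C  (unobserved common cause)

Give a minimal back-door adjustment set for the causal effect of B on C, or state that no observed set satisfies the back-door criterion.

desc(B)\{B}={C,E,R}; candidates ⊆ {K,X}.
B↔C: latent back-door arc(s) into B.
size 0: {}; under {} B still reaches {C,E,K,R,X} ∋ C.
size 1: {K}, {X}; under {K} B still reaches {C,E,R,X} ∋ C.
size 2: {K,X}; under {K,X} B still reaches {C,E,R} ∋ C.
B↔C cannot be blocked by any observed set — no back-door set.

B→C: no observed back-door set.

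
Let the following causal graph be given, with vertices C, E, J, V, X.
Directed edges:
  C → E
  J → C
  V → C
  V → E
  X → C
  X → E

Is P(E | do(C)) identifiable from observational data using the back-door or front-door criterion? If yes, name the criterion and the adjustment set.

P(E|do(C)): backdoor, adjust for {V, X}.

desc(C)\{C}={E}; candidates ⊆ {J,V,X}.
size 0: {}; under {} C still reaches {E,J,V,X} ∋ E.
size 1: {J}, {V}, {X}; under {J} C still reaches {E,V,X} ∋ E.
{V,X}: C⊥E given {V,X} in G with C→· removed — back-door holds.
P(E|do(C)) = Σ_{V,X} P(E|C,V,X)·P(V,X).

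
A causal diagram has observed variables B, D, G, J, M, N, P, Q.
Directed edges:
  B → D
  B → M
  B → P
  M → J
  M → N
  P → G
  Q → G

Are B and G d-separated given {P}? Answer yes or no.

Yes — B ⊥ G | {P}.

Bayes-Ball from B | {P} reaches {D,J,M,N}.
G ∉ reach(B|{P}) ⇒ B ⊥ G | {P}.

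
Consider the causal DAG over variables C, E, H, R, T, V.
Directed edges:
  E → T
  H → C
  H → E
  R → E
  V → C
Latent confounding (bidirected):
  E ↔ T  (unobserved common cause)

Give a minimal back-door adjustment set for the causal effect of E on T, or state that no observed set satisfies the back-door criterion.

E→T: no observed back-door set.

desc(E)\{E}={T}; candidates ⊆ {C,H,R,V}.
E↔T: latent back-door arc(s) into E.
size 0: {}; under {} E still reaches {C,H,R,T} ∋ T.
size 1: {C}, {H}, {R} …(+1); under {C} E still reaches {H,R,T,V} ∋ T.
size 2: {C,H}, {C,R}, {C,V} …(+3); under {C,H} E still reaches {R,T} ∋ T.
E↔T cannot be blocked by any observed set — no back-door set.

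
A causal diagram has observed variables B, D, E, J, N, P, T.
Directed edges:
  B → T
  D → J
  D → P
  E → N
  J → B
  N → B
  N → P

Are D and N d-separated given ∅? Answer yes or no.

Yes — D ⊥ N | ∅.

Bayes-Ball from D | ∅ reaches {B,J,P,T}.
N ∉ reach(D|∅) ⇒ D ⊥ N | ∅.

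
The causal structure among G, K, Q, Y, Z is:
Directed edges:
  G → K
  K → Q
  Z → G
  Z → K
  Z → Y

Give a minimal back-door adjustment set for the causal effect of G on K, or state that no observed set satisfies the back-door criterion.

desc(G)\{G}={K,Q}; candidates ⊆ {Y,Z}.
size 0: {}; under {} G still reaches {K,Q,Y,Z} ∋ K.
{Z}: G⊥K given {Z} in G with G→· removed — back-door holds.

G→K: minimal back-door set {Z}.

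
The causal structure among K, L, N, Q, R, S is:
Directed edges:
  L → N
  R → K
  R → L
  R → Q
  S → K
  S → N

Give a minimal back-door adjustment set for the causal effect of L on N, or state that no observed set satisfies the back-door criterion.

desc(L)\{L}={N}; candidates ⊆ {K,Q,R,S}.
∅: L⊥N given ∅ in G with L→· removed — back-door holds.

L→N: minimal back-door set ∅.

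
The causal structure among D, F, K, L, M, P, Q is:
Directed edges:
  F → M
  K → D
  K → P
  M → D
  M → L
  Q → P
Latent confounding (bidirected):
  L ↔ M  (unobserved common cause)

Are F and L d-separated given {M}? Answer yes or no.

No — F and L are d-connected given {M}.

Bayes-Ball from F | {M} reaches {L}.
L ∈ reach(F|{M}) ⇒ F ⊥̸ L | {M}.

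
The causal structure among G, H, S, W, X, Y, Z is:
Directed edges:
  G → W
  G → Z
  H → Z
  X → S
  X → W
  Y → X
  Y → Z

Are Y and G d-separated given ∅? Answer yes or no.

Yes — Y ⊥ G | ∅.

Bayes-Ball from Y | ∅ reaches {S,W,X,Z}.
G ∉ reach(Y|∅) ⇒ Y ⊥ G | ∅.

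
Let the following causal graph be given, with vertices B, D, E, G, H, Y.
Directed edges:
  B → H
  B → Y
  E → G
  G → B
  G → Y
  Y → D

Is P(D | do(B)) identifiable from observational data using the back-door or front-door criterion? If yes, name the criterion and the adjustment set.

desc(B)\{B}={D,H,Y}; candidates ⊆ {E,G}.
size 0: {}; under {} B still reaches {D,E,G,Y} ∋ D.
{G}: B⊥D given {G} in G with B→· removed — back-door holds.
P(D|do(B)) = Σ_{G} P(D|B,G)·P(G).

P(D|do(B)): backdoor, adjust for {G}.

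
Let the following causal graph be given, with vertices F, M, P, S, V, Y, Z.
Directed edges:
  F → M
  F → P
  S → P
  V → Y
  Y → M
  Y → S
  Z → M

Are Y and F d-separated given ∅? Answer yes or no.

Bayes-Ball from Y | ∅ reaches {M,P,S,V}.
F ∉ reach(Y|∅) ⇒ Y ⊥ F | ∅.

Yes — Y ⊥ F | ∅.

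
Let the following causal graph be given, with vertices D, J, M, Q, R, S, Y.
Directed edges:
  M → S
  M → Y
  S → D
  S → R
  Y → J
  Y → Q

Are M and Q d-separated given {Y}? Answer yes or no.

Bayes-Ball from M | {Y} reaches {D,R,S}.
Q ∉ reach(M|{Y}) ⇒ M ⊥ Q | {Y}.

Yes — M ⊥ Q | {Y}.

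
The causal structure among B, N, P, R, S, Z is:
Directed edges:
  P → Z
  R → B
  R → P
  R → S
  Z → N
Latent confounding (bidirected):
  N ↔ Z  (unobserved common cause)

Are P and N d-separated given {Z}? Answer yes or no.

Bayes-Ball from P | {Z} reaches {B,N,R,S}.
N ∈ reach(P|{Z}) ⇒ P ⊥̸ N | {Z}.

No — P and N are d-connected given {Z}.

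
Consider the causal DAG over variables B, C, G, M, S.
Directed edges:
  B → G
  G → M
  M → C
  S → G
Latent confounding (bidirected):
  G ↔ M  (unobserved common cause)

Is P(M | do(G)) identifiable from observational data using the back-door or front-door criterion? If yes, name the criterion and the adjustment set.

desc(G)\{G}={C,M}; candidates ⊆ {B,S}.
G↔M: latent back-door arc(s) into G.
size 0: {}; under {} G still reaches {B,C,M,S} ∋ M.
size 1: {B}, {S}; under {B} G still reaches {C,M,S} ∋ M.
size 2: {B,S}; under {B,S} G still reaches {C,M} ∋ M.
G↔M cannot be blocked by any observed set — no back-door set.
No mediator lies on a directed G→…→M path.
Neither criterion identifies P(M|do(G)) in this graph.

P(M|do(G)): not identifiable (no BD/FD set).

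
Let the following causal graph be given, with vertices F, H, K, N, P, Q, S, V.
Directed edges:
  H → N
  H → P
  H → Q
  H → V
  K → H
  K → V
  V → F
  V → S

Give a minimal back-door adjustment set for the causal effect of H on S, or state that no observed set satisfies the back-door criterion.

desc(H)\{H}={F,N,P,Q,S,V}; candidates ⊆ {K}.
size 0: {}; under {} H still reaches {F,K,S,V} ∋ S.
{K}: H⊥S given {K} in G with H→· removed — back-door holds.

H→S: minimal back-door set {K}.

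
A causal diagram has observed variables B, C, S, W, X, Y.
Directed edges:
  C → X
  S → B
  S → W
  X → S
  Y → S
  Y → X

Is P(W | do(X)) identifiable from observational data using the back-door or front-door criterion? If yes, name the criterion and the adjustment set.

desc(X)\{X}={B,S,W}; candidates ⊆ {C,Y}.
size 0: {}; under {} X still reaches {B,C,S,W,Y} ∋ W.
{Y}: X⊥W given {Y} in G with X→· removed — back-door holds.
P(W|do(X)) = Σ_{Y} P(W|X,Y)·P(Y).

P(W|do(X)): backdoor, adjust for {Y}.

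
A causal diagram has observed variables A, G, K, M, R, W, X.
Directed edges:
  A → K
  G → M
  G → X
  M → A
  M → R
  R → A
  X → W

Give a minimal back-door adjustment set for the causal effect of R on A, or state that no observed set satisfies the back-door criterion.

desc(R)\{R}={A,K}; candidates ⊆ {G,M,W,X}.
size 0: {}; under {} R still reaches {A,G,K,M,W,X} ∋ A.
{M}: R⊥A given {M} in G with R→· removed — back-door holds.

R→A: minimal back-door set {M}.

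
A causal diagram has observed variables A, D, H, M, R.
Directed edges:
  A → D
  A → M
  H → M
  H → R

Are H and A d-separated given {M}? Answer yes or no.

Bayes-Ball from H | {M} reaches {A,D,R}.
A ∈ reach(H|{M}) ⇒ H ⊥̸ A | {M}.

No — H and A are d-connected given {M}.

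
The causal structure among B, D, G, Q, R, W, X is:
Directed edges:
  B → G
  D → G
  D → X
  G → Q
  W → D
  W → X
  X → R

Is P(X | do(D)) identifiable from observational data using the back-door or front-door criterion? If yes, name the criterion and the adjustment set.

P(X|do(D)): backdoor, adjust for {W}.

desc(D)\{D}={G,Q,R,X}; candidates ⊆ {B,W}.
size 0: {}; under {} D still reaches {R,W,X} ∋ X.
{W}: D⊥X given {W} in G with D→· removed — back-door holds.
P(X|do(D)) = Σ_{W} P(X|D,W)·P(W).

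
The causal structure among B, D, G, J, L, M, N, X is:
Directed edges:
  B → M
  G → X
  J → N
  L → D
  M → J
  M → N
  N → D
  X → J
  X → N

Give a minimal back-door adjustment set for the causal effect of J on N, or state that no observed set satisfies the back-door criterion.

J→N: minimal back-door set {M, X}.

desc(J)\{J}={D,N}; candidates ⊆ {B,G,L,M,X}.
size 0: {}; under {} J still reaches {B,D,G,M,N,X} ∋ N.
size 1: {B}, {G}, {L} …(+2); under {B} J still reaches {D,G,M,N,X} ∋ N.
{M,X}: J⊥N given {M,X} in G with J→· removed — back-door holds.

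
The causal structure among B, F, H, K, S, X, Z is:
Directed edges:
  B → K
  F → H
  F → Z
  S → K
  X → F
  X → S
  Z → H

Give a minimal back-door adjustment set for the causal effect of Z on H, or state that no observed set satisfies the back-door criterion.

Z→H: minimal back-door set {F}.

desc(Z)\{Z}={H}; candidates ⊆ {B,F,K,S,X}.
size 0: {}; under {} Z still reaches {F,H,K,S,X} ∋ H.
{F}: Z⊥H given {F} in G with Z→· removed — back-door holds.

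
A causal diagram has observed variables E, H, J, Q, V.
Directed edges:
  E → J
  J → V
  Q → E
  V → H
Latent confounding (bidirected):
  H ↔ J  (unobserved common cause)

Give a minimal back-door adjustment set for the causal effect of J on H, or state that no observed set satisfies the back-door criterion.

J→H: no observed back-door set.

desc(J)\{J}={H,V}; candidates ⊆ {E,Q}.
J↔H: latent back-door arc(s) into J.
size 0: {}; under {} J still reaches {E,H,Q} ∋ H.
size 1: {E}, {Q}; under {E} J still reaches {H} ∋ H.
size 2: {E,Q}; under {E,Q} J still reaches {H} ∋ H.
J↔H cannot be blocked by any observed set — no back-door set.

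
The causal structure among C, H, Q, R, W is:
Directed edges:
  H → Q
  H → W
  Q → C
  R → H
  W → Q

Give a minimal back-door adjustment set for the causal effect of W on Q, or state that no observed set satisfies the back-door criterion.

desc(W)\{W}={C,Q}; candidates ⊆ {H,R}.
size 0: {}; under {} W still reaches {C,H,Q,R} ∋ Q.
{H}: W⊥Q given {H} in G with W→· removed — back-door holds.

W→Q: minimal back-door set {H}.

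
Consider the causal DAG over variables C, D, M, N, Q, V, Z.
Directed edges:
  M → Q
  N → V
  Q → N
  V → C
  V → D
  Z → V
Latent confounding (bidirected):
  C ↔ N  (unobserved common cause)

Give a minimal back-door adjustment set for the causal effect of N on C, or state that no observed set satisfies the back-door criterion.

desc(N)\{N}={C,D,V}; candidates ⊆ {M,Q,Z}.
N↔C: latent back-door arc(s) into N.
size 0: {}; under {} N still reaches {C,M,Q} ∋ C.
size 1: {M}, {Q}, {Z}; under {M} N still reaches {C,Q} ∋ C.
size 2: {M,Q}, {M,Z}, {Q,Z}; under {M,Q} N still reaches {C} ∋ C.
N↔C cannot be blocked by any observed set — no back-door set.

N→C: no observed back-door set.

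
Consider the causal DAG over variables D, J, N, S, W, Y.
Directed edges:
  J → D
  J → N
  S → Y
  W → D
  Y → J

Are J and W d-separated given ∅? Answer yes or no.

Yes — J ⊥ W | ∅.

Bayes-Ball from J | ∅ reaches {D,N,S,Y}.
W ∉ reach(J|∅) ⇒ J ⊥ W | ∅.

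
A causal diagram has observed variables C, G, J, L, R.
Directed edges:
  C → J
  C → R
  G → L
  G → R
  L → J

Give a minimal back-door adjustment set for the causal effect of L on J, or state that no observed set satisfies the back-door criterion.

desc(L)\{L}={J}; candidates ⊆ {C,G,R}.
∅: L⊥J given ∅ in G with L→· removed — back-door holds.

L→J: minimal back-door set ∅.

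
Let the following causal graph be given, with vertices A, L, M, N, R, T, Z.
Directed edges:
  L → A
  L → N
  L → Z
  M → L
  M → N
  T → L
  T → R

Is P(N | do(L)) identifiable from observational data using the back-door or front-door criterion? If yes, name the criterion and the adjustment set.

P(N|do(L)): backdoor, adjust for {M}.

desc(L)\{L}={A,N,Z}; candidates ⊆ {M,R,T}.
size 0: {}; under {} L still reaches {M,N,R,T} ∋ N.
{M}: L⊥N given {M} in G with L→· removed — back-door holds.
P(N|do(L)) = Σ_{M} P(N|L,M)·P(M).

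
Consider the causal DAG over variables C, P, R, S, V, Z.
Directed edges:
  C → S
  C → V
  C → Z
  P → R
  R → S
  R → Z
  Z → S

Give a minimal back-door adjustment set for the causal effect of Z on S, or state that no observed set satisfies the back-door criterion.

desc(Z)\{Z}={S}; candidates ⊆ {C,P,R,V}.
size 0: {}; under {} Z still reaches {C,P,R,S,V} ∋ S.
size 1: {C}, {P}, {R} …(+1); under {C} Z still reaches {P,R,S} ∋ S.
{C,R}: Z⊥S given {C,R} in G with Z→· removed — back-door holds.

Z→S: minimal back-door set {C, R}.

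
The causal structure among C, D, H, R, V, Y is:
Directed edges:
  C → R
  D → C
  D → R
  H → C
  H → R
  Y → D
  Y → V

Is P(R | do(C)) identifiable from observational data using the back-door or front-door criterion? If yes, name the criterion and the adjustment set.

desc(C)\{C}={R}; candidates ⊆ {D,H,V,Y}.
size 0: {}; under {} C still reaches {D,H,R,V,Y} ∋ R.
size 1: {D}, {H}, {V} …(+1); under {D} C still reaches {H,R} ∋ R.
{D,H}: C⊥R given {D,H} in G with C→· removed — back-door holds.
P(R|do(C)) = Σ_{D,H} P(R|C,D,H)·P(D,H).

P(R|do(C)): backdoor, adjust for {D, H}.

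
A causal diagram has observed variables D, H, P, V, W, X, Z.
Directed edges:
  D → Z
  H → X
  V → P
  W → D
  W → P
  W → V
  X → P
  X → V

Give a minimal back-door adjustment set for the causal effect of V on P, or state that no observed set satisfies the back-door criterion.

desc(V)\{V}={P}; candidates ⊆ {D,H,W,X,Z}.
size 0: {}; under {} V still reaches {D,H,P,W,X,Z} ∋ P.
size 1: {D}, {H}, {W} …(+2); under {D} V still reaches {H,P,W,X} ∋ P.
{W,X}: V⊥P given {W,X} in G with V→· removed — back-door holds.

V→P: minimal back-door set {W, X}.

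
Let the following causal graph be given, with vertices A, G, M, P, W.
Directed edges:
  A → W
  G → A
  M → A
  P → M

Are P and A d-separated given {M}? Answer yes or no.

Bayes-Ball from P | {M} reaches ∅.
A ∉ reach(P|{M}) ⇒ P ⊥ A | {M}.

Yes — P ⊥ A | {M}.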